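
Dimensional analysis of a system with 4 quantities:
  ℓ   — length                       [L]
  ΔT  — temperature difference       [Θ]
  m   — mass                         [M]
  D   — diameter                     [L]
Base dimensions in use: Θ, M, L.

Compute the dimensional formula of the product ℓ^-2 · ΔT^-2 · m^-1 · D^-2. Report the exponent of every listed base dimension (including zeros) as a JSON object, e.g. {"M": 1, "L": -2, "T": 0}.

Dimensional matrix (Θ×M×L by ℓ×ΔT×m×D):
  Θ: [ 0  1  0  0]
  M: [ 0  0  1  0]
  L: [ 1  0  0  1]
  [Θ]: (-2)·0+(-2)·1+(-1)·0+(-2)·0 = -2
  [M]: (-2)·0+(-2)·0+(-1)·1+(-2)·0 = -1
  [L]: (-2)·1+(-2)·0+(-1)·0+(-2)·1 = -4
⇒ Θ^-2 M^-1 L^-4

{"Θ": -2, "M": -1, "L": -4}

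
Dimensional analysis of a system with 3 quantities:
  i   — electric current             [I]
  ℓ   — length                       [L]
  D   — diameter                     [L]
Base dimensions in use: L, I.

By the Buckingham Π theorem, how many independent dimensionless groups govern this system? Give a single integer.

Exponent matrix [L,I] × [i,ℓ,D]:
  L: [ 0  1  1]
  I: [ 1  0  0]
RREF → pivots at {i,ℓ} ⇒ r = 2
3 vars − rank 2 = 1 Π group

1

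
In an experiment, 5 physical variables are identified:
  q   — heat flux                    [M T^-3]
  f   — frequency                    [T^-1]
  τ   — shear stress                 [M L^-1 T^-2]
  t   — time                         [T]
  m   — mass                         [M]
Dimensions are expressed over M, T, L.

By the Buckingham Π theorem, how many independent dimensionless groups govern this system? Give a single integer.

Exponent matrix [M,T,L] × [q,f,τ,t,m]:
  M: [ 1  0  1  0  1]
  T: [-3 -1 -2  1  0]
  L: [ 0  0 -1  0  0]
RREF → pivots at {q,f,τ} ⇒ r = 3
Π count = n − r = 5 − 3 = 2

2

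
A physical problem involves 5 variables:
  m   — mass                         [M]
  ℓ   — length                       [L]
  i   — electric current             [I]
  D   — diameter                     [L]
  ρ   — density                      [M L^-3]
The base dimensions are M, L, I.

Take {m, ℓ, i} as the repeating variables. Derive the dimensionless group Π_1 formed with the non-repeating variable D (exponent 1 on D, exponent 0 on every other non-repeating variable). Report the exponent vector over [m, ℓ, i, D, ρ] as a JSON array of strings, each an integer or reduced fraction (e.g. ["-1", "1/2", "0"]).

["0", "-1", "0", "1", "0"]

Write exponents as rows M,L,I / cols m,ℓ,i,D,ρ:
  M: [ 1  0  0  0  1]
  L: [ 0  1  0  1 -3]
  I: [ 0  0  1  0  0]
Echelon form has 3 nonzero rows (pivots: m,ℓ,i)
Pivot set = {m,ℓ,i}, free = {D,ρ}
RREF:
  r0: [   1    0    0    0    1]
  r1: [   0    1    0    1   -3]
  r2: [   0    0    1    0    0]
Fix exponent of D at 1, ρ at 0; solve each RREF row for its pivot's exponent:
  r0: exp(m) + (0)·1 = 0 ⇒ exp(m) = 0
  r1: exp(ℓ) + (1)·1 = 0 ⇒ exp(ℓ) = -1
  r2: exp(i) + (0)·1 = 0 ⇒ exp(i) = 0
Π_1 = ℓ^-1 · D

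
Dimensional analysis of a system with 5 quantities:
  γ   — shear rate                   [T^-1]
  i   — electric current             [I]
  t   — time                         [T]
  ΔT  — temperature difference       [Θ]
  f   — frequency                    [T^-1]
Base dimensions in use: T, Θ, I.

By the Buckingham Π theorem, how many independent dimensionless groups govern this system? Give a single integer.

2

Exponent matrix [T,Θ,I] × [γ,i,t,ΔT,f]:
  T: [-1  0  1  0 -1]
  Θ: [ 0  0  0  1  0]
  I: [ 0  1  0  0  0]
Echelon form has 3 nonzero rows (pivots: γ,i,ΔT)
Π count = n − r = 5 − 3 = 2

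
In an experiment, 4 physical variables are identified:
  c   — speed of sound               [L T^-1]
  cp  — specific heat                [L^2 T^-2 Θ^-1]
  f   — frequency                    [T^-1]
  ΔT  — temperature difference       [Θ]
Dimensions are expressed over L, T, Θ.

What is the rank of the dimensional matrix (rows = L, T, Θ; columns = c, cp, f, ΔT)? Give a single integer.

3

Write exponents as rows L,T,Θ / cols c,cp,f,ΔT:
  L: [ 1  2  0  0]
  T: [-1 -2 -1  0]
  Θ: [ 0 -1  0  1]
Row reduction gives pivot columns c,cp,f; rank = 3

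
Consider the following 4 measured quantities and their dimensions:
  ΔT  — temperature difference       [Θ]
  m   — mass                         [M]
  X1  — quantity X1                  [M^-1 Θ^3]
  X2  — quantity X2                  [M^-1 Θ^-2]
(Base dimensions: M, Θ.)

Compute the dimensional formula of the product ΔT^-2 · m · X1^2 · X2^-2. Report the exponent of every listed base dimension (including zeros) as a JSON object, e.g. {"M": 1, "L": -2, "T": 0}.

Exponent matrix [M,Θ] × [ΔT,m,X1,X2]:
  M: [ 0  1 -1 -1]
  Θ: [ 1  0  3 -2]
  [M]: (-2)·0+(1)·1+(2)·-1+(-2)·-1 = 1
  [Θ]: (-2)·1+(1)·0+(2)·3+(-2)·-2 = 8
⇒ M Θ^8

{"M": 1, "Θ": 8}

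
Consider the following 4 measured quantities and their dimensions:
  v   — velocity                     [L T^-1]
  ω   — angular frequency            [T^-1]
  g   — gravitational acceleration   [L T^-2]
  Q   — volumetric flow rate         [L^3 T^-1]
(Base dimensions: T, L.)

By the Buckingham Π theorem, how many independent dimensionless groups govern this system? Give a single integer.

Dimensional matrix (T×L by v×ω×g×Q):
  T: [-1 -1 -2 -1]
  L: [ 1  0  1  3]
Row reduction gives pivot columns v,ω; rank = 2
4 vars − rank 2 = 2 Π groups

2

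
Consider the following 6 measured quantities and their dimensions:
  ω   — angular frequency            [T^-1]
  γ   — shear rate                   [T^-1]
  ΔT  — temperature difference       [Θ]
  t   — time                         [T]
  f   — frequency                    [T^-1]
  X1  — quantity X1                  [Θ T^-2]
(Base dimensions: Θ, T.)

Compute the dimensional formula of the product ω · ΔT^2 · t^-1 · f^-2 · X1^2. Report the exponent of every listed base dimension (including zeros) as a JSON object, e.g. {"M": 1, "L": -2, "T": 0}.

{"Θ": 4, "T": -4}

Write exponents as rows Θ,T / cols ω,γ,ΔT,t,f,X1:
  Θ: [ 0  0  1  0  0  1]
  T: [-1 -1  0  1 -1 -2]
  [Θ]: (1)·0+(2)·1+(-1)·0+(-2)·0+(2)·1 = 4
  [T]: (1)·-1+(2)·0+(-1)·1+(-2)·-1+(2)·-2 = -4
⇒ Θ^4 T^-4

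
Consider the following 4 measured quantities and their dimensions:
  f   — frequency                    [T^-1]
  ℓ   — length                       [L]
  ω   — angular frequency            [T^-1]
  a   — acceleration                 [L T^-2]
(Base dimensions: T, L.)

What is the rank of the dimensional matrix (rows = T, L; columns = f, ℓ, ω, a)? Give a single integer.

2

Write exponents as rows T,L / cols f,ℓ,ω,a:
  T: [-1  0 -1 -2]
  L: [ 0  1  0  1]
Row reduction gives pivot columns f,ℓ; rank = 2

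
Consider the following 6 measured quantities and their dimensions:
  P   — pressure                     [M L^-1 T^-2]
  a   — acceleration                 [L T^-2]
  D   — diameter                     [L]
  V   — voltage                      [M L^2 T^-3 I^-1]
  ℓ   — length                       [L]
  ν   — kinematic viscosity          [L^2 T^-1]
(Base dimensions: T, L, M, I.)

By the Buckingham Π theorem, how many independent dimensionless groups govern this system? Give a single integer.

2

Exponent matrix [T,L,M,I] × [P,a,D,V,ℓ,ν]:
  T: [-2 -2  0 -3  0 -1]
  L: [-1  1  1  2  1  2]
  M: [ 1  0  0  1  0  0]
  I: [ 0  0  0 -1  0  0]
RREF → pivots at {P,a,D,V} ⇒ r = 4
6 vars − rank 4 = 2 Π groups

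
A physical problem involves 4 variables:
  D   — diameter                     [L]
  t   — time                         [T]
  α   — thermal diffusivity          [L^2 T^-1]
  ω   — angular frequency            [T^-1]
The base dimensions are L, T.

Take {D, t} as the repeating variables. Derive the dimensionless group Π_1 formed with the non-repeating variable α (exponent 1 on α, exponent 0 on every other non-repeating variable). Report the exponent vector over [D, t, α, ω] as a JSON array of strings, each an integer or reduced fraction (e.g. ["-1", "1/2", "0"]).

["-2", "1", "1", "0"]

Write exponents as rows L,T / cols D,t,α,ω:
  L: [ 1  0  2  0]
  T: [ 0  1 -1 -1]
Echelon form has 2 nonzero rows (pivots: D,t)
Pivot set = {D,t}, free = {α,ω}
RREF:
  r0: [   1    0    2    0]
  r1: [   0    1   -1   -1]
Fix exponent of α at 1, ω at 0; solve each RREF row for its pivot's exponent:
  r0: exp(D) + (2)·1 = 0 ⇒ exp(D) = -2
  r1: exp(t) + (-1)·1 = 0 ⇒ exp(t) = 1
Π_1 = D^-2 · t · α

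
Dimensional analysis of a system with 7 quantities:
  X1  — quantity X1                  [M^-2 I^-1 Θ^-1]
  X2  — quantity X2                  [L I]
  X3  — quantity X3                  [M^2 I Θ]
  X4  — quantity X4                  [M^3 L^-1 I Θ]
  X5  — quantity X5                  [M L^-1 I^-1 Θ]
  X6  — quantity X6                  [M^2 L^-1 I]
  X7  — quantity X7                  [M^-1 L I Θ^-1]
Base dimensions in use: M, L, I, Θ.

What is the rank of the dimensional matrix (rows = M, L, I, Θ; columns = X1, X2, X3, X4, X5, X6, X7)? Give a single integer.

3

Write exponents as rows M,L,I,Θ / cols X1,X2,X3,X4,X5,X6,X7:
  M: [-2  0  2  3  1  2 -1]
  L: [ 0  1  0 -1 -1 -1  1]
  I: [-1  1  1  1 -1  1  1]
  Θ: [-1  0  1  1  1  0 -1]
RREF → pivots at {X1,X2,X4} ⇒ r = 3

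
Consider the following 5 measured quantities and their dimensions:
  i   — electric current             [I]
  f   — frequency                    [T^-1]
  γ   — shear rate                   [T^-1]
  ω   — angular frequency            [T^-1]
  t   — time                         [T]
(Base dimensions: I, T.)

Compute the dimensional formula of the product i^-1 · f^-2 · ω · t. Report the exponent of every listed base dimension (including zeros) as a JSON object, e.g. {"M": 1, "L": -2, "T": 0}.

{"I": -1, "T": 2}

Dimensional matrix (I×T by i×f×γ×ω×t):
  I: [ 1  0  0  0  0]
  T: [ 0 -1 -1 -1  1]
  [I]: (-1)·1+(-2)·0+(1)·0+(1)·0 = -1
  [T]: (-1)·0+(-2)·-1+(1)·-1+(1)·1 = 2
⇒ I^-1 T^2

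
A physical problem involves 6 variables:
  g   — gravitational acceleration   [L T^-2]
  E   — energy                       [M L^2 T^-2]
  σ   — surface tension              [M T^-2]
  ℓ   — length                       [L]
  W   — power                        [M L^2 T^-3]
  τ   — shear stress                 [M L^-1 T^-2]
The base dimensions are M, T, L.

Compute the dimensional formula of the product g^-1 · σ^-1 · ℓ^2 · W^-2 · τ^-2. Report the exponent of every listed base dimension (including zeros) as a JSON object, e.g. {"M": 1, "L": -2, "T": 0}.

{"M": -5, "T": 14, "L": -1}

Write exponents as rows M,T,L / cols g,E,σ,ℓ,W,τ:
  M: [ 0  1  1  0  1  1]
  T: [-2 -2 -2  0 -3 -2]
  L: [ 1  2  0  1  2 -1]
  [M]: (-1)·0+(-1)·1+(2)·0+(-2)·1+(-2)·1 = -5
  [T]: (-1)·-2+(-1)·-2+(2)·0+(-2)·-3+(-2)·-2 = 14
  [L]: (-1)·1+(-1)·0+(2)·1+(-2)·2+(-2)·-1 = -1
⇒ M^-5 T^14 L^-1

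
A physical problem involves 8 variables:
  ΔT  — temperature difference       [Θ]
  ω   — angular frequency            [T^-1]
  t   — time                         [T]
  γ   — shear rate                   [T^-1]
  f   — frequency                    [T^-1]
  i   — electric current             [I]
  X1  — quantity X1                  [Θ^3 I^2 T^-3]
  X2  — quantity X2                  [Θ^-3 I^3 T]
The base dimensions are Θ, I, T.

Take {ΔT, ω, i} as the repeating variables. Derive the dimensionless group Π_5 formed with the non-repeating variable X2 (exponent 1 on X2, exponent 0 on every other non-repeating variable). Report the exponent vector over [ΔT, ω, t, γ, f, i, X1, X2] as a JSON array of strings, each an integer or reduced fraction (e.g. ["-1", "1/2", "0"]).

["3", "1", "0", "0", "0", "-3", "0", "1"]

Write exponents as rows Θ,I,T / cols ΔT,ω,t,γ,f,i,X1,X2:
  Θ: [ 1  0  0  0  0  0  3 -3]
  I: [ 0  0  0  0  0  1  2  3]
  T: [ 0 -1  1 -1 -1  0 -3  1]
Echelon form has 3 nonzero rows (pivots: ΔT,ω,i)
Repeat: ΔT,ω,i; free: t,γ,f,X1,X2
RREF:
  r0: [   1    0    0    0    0    0    3   -3]
  r1: [   0    1   -1    1    1    0    3   -1]
  r2: [   0    0    0    0    0    1    2    3]
Fix exponent of X2 at 1, t at 0, γ at 0, f at 0, X1 at 0; solve each RREF row for its pivot's exponent:
  r0: exp(ΔT) + (-3)·1 = 0 ⇒ exp(ΔT) = 3
  r1: exp(ω) + (-1)·1 = 0 ⇒ exp(ω) = 1
  r2: exp(i) + (3)·1 = 0 ⇒ exp(i) = -3
Π_5 = ΔT^3 · ω · i^-3 · X2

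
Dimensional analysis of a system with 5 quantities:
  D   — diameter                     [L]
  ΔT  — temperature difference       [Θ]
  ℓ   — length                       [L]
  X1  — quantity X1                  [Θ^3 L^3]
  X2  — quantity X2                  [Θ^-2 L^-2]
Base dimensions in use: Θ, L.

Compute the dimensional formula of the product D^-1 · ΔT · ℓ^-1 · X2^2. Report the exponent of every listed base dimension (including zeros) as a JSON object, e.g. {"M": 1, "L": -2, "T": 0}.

{"Θ": -3, "L": -6}

Dimensional matrix (Θ×L by D×ΔT×ℓ×X1×X2):
  Θ: [ 0  1  0  3 -2]
  L: [ 1  0  1  3 -2]
  [Θ]: (-1)·0+(1)·1+(-1)·0+(2)·-2 = -3
  [L]: (-1)·1+(1)·0+(-1)·1+(2)·-2 = -6
⇒ Θ^-3 L^-6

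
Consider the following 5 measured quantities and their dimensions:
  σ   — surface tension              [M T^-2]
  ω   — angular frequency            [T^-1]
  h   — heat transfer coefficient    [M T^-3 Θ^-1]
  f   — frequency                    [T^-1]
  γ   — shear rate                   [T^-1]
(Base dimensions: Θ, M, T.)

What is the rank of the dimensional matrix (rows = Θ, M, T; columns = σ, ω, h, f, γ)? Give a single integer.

Dimensional matrix (Θ×M×T by σ×ω×h×f×γ):
  Θ: [ 0  0 -1  0  0]
  M: [ 1  0  1  0  0]
  T: [-2 -1 -3 -1 -1]
Row reduction gives pivot columns σ,ω,h; rank = 3

3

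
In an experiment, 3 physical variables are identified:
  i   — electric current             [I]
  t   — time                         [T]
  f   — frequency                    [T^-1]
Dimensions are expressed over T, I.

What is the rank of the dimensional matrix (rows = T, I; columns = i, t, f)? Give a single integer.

2

Dimensional matrix (T×I by i×t×f):
  T: [ 0  1 -1]
  I: [ 1  0  0]
Echelon form has 2 nonzero rows (pivots: i,t)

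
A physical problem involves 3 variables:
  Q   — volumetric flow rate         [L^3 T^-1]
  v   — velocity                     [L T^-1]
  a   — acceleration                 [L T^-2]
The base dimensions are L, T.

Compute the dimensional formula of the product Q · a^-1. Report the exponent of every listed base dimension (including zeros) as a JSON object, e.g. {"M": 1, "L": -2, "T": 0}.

{"L": 2, "T": 1}

Dimensional matrix (L×T by Q×v×a):
  L: [ 3  1  1]
  T: [-1 -1 -2]
  [L]: (1)·3+(-1)·1 = 2
  [T]: (1)·-1+(-1)·-2 = 1
⇒ L^2 T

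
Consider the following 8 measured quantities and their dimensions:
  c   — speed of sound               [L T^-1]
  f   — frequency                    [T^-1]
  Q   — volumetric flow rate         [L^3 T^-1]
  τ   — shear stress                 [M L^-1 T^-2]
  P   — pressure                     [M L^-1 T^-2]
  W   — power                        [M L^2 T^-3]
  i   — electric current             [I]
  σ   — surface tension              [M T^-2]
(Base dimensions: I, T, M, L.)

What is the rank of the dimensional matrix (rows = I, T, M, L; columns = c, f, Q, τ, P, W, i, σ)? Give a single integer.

4

Write exponents as rows I,T,M,L / cols c,f,Q,τ,P,W,i,σ:
  I: [ 0  0  0  0  0  0  1  0]
  T: [-1 -1 -1 -2 -2 -3  0 -2]
  M: [ 0  0  0  1  1  1  0  1]
  L: [ 1  0  3 -1 -1  2  0  0]
RREF → pivots at {c,f,τ,i} ⇒ r = 4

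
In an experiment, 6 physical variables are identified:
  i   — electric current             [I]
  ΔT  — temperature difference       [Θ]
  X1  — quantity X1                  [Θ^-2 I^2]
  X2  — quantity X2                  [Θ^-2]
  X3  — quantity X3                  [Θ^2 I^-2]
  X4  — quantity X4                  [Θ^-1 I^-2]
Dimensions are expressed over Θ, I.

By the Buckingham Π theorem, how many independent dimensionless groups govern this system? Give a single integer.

Dimensional matrix (Θ×I by i×ΔT×X1×X2×X3×X4):
  Θ: [ 0  1 -2 -2  2 -1]
  I: [ 1  0  2  0 -2 -2]
RREF → pivots at {i,ΔT} ⇒ r = 2
6 vars − rank 2 = 4 Π groups

4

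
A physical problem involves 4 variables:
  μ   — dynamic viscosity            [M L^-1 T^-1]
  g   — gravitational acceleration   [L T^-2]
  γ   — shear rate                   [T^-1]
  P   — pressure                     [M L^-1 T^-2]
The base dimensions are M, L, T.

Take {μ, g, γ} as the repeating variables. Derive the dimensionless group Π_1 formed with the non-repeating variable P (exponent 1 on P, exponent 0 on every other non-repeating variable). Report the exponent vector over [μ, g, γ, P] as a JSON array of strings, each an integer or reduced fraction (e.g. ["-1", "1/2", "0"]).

["-1", "0", "-1", "1"]

Exponent matrix [M,L,T] × [μ,g,γ,P]:
  M: [ 1  0  0  1]
  L: [-1  1  0 -1]
  T: [-1 -2 -1 -2]
RREF → pivots at {μ,g,γ} ⇒ r = 3
Repeat: μ,g,γ; free: P
RREF:
  r0: [   1    0    0    1]
  r1: [   0    1    0    0]
  r2: [   0    0    1    1]
Fix exponent of P at 1; solve each RREF row for its pivot's exponent:
  r0: exp(μ) + (1)·1 = 0 ⇒ exp(μ) = -1
  r1: exp(g) + (0)·1 = 0 ⇒ exp(g) = 0
  r2: exp(γ) + (1)·1 = 0 ⇒ exp(γ) = -1
Π_1 = μ^-1 · γ^-1 · P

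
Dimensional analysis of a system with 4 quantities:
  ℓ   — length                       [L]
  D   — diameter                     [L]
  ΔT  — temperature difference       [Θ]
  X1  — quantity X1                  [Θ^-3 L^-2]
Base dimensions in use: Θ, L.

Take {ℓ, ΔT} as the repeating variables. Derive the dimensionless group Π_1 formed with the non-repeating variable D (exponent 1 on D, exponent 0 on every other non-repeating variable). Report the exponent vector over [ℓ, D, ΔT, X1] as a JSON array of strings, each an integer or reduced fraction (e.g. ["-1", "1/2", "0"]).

Dimensional matrix (Θ×L by ℓ×D×ΔT×X1):
  Θ: [ 0  0  1 -3]
  L: [ 1  1  0 -2]
Row reduction gives pivot columns ℓ,ΔT; rank = 2
Repeat: ℓ,ΔT; free: D,X1
RREF:
  r0: [   1    1    0   -2]
  r1: [   0    0    1   -3]
Fix exponent of D at 1, X1 at 0; solve each RREF row for its pivot's exponent:
  r0: exp(ℓ) + (1)·1 = 0 ⇒ exp(ℓ) = -1
  r1: exp(ΔT) + (0)·1 = 0 ⇒ exp(ΔT) = 0
Π_1 = ℓ^-1 · D

["-1", "1", "0", "0"]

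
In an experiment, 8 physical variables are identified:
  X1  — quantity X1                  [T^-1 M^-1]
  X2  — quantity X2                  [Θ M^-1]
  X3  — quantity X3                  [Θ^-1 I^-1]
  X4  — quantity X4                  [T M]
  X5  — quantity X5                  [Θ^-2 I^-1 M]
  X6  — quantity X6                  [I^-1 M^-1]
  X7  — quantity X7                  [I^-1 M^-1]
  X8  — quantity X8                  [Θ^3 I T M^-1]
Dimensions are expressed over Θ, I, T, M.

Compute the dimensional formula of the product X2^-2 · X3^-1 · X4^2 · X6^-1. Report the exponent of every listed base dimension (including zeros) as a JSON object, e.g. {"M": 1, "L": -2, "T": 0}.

{"Θ": -1, "I": 2, "T": 2, "M": 5}

Write exponents as rows Θ,I,T,M / cols X1,X2,X3,X4,X5,X6,X7,X8:
  Θ: [ 0  1 -1  0 -2  0  0  3]
  I: [ 0  0 -1  0 -1 -1 -1  1]
  T: [-1  0  0  1  0  0  0  1]
  M: [-1 -1  0  1  1 -1 -1 -1]
  [Θ]: (-2)·1+(-1)·-1+(2)·0+(-1)·0 = -1
  [I]: (-2)·0+(-1)·-1+(2)·0+(-1)·-1 = 2
  [T]: (-2)·0+(-1)·0+(2)·1+(-1)·0 = 2
  [M]: (-2)·-1+(-1)·0+(2)·1+(-1)·-1 = 5
⇒ Θ^-1 I^2 T^2 M^5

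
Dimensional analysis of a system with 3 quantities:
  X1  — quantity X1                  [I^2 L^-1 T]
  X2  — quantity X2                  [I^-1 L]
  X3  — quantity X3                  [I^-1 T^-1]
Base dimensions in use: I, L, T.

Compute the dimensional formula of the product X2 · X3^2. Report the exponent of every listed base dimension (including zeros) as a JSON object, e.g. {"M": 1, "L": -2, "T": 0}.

Write exponents as rows I,L,T / cols X1,X2,X3:
  I: [ 2 -1 -1]
  L: [-1  1  0]
  T: [ 1  0 -1]
  [I]: (1)·-1+(2)·-1 = -3
  [L]: (1)·1+(2)·0 = 1
  [T]: (1)·0+(2)·-1 = -2
⇒ I^-3 L T^-2

{"I": -3, "L": 1, "T": -2}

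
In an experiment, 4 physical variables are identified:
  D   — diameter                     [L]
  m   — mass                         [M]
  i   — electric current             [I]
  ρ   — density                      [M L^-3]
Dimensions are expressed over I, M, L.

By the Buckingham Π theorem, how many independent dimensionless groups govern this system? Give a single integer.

1

Dimensional matrix (I×M×L by D×m×i×ρ):
  I: [ 0  0  1  0]
  M: [ 0  1  0  1]
  L: [ 1  0  0 -3]
Echelon form has 3 nonzero rows (pivots: D,m,i)
n=4, r=3 ⇒ 1 dimensionless group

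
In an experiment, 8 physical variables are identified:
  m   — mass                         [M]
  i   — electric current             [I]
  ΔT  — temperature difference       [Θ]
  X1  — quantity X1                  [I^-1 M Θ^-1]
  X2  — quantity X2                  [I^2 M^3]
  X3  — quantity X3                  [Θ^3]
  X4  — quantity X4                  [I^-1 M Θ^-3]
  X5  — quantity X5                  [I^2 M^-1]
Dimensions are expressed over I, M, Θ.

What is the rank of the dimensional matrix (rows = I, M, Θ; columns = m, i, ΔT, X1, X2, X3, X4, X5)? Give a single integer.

3

Write exponents as rows I,M,Θ / cols m,i,ΔT,X1,X2,X3,X4,X5:
  I: [ 0  1  0 -1  2  0 -1  2]
  M: [ 1  0  0  1  3  0  1 -1]
  Θ: [ 0  0  1 -1  0  3 -3  0]
Echelon form has 3 nonzero rows (pivots: m,i,ΔT)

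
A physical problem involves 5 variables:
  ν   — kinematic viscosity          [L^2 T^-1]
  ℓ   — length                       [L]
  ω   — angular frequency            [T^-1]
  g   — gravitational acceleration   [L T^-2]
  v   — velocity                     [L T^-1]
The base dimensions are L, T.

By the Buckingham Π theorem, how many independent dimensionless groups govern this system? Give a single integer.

3

Exponent matrix [L,T] × [ν,ℓ,ω,g,v]:
  L: [ 2  1  0  1  1]
  T: [-1  0 -1 -2 -1]
RREF → pivots at {ν,ℓ} ⇒ r = 2
5 vars − rank 2 = 3 Π groups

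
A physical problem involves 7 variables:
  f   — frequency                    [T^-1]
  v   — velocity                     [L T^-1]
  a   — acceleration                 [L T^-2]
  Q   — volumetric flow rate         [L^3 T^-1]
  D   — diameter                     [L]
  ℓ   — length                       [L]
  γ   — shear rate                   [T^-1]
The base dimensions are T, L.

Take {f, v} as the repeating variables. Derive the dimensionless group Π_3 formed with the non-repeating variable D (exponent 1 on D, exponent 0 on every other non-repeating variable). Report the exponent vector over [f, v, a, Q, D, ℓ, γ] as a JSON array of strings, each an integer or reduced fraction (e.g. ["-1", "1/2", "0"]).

["1", "-1", "0", "0", "1", "0", "0"]

Write exponents as rows T,L / cols f,v,a,Q,D,ℓ,γ:
  T: [-1 -1 -2 -1  0  0 -1]
  L: [ 0  1  1  3  1  1  0]
RREF → pivots at {f,v} ⇒ r = 2
Repeat: f,v; free: a,Q,D,ℓ,γ
RREF:
  r0: [   1    0    1   -2   -1   -1    1]
  r1: [   0    1    1    3    1    1    0]
Fix exponent of D at 1, a at 0, Q at 0, ℓ at 0, γ at 0; solve each RREF row for its pivot's exponent:
  r0: exp(f) + (-1)·1 = 0 ⇒ exp(f) = 1
  r1: exp(v) + (1)·1 = 0 ⇒ exp(v) = -1
Π_3 = f · v^-1 · D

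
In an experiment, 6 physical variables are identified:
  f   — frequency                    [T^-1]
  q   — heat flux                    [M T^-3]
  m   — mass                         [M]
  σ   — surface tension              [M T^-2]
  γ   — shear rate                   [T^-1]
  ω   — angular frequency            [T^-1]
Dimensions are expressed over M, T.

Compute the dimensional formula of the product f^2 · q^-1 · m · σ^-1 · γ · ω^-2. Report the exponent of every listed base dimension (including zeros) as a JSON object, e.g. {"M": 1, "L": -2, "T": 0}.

{"M": -1, "T": 4}

Write exponents as rows M,T / cols f,q,m,σ,γ,ω:
  M: [ 0  1  1  1  0  0]
  T: [-1 -3  0 -2 -1 -1]
  [M]: (2)·0+(-1)·1+(1)·1+(-1)·1+(1)·0+(-2)·0 = -1
  [T]: (2)·-1+(-1)·-3+(1)·0+(-1)·-2+(1)·-1+(-2)·-1 = 4
⇒ M^-1 T^4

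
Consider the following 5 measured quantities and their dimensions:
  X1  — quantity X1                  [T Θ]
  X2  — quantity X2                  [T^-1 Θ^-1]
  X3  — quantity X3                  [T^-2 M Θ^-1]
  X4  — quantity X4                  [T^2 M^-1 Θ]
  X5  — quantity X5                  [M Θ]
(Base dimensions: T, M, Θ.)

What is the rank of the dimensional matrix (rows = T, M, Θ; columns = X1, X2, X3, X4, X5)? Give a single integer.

2

Exponent matrix [T,M,Θ] × [X1,X2,X3,X4,X5]:
  T: [ 1 -1 -2  2  0]
  M: [ 0  0  1 -1  1]
  Θ: [ 1 -1 -1  1  1]
Row reduction gives pivot columns X1,X3; rank = 2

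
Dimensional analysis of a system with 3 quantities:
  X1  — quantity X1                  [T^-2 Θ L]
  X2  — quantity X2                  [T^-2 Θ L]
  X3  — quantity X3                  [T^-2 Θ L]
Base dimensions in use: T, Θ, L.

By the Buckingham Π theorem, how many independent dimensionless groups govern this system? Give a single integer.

2

Dimensional matrix (T×Θ×L by X1×X2×X3):
  T: [-2 -2 -2]
  Θ: [ 1  1  1]
  L: [ 1  1  1]
RREF → pivots at {X1} ⇒ r = 1
Π count = n − r = 3 − 1 = 2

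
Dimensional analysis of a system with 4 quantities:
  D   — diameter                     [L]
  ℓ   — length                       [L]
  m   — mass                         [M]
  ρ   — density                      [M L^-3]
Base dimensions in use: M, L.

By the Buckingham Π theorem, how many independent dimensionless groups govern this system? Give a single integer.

Exponent matrix [M,L] × [D,ℓ,m,ρ]:
  M: [ 0  0  1  1]
  L: [ 1  1  0 -3]
RREF → pivots at {D,m} ⇒ r = 2
n=4, r=2 ⇒ 2 dimensionless groups

2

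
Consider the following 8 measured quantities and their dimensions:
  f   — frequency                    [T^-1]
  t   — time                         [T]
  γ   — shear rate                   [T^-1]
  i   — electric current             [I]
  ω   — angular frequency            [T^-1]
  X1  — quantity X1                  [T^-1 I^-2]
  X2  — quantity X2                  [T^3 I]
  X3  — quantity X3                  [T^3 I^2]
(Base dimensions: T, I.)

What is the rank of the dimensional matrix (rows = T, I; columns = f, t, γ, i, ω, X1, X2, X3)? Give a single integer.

2

Write exponents as rows T,I / cols f,t,γ,i,ω,X1,X2,X3:
  T: [-1  1 -1  0 -1 -1  3  3]
  I: [ 0  0  0  1  0 -2  1  2]
RREF → pivots at {f,i} ⇒ r = 2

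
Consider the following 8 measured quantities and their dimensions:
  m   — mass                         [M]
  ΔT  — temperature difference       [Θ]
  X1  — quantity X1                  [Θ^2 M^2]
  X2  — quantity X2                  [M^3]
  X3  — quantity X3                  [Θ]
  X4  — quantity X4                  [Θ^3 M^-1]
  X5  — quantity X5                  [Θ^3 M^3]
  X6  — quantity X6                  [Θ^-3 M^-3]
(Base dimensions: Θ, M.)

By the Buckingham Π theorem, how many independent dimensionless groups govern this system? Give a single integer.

6

Dimensional matrix (Θ×M by m×ΔT×X1×X2×X3×X4×X5×X6):
  Θ: [ 0  1  2  0  1  3  3 -3]
  M: [ 1  0  2  3  0 -1  3 -3]
Echelon form has 2 nonzero rows (pivots: m,ΔT)
8 vars − rank 2 = 6 Π groups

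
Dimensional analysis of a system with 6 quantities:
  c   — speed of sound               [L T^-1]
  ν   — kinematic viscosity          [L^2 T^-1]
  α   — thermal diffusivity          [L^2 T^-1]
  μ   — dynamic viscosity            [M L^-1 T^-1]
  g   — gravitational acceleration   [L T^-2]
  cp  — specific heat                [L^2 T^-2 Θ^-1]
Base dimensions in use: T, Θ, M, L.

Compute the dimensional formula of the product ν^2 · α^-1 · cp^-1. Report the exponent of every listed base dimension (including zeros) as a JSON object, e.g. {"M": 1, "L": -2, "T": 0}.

Write exponents as rows T,Θ,M,L / cols c,ν,α,μ,g,cp:
  T: [-1 -1 -1 -1 -2 -2]
  Θ: [ 0  0  0  0  0 -1]
  M: [ 0  0  0  1  0  0]
  L: [ 1  2  2 -1  1  2]
  [T]: (2)·-1+(-1)·-1+(-1)·-2 = 1
  [Θ]: (2)·0+(-1)·0+(-1)·-1 = 1
  [M]: (2)·0+(-1)·0+(-1)·0 = 0
  [L]: (2)·2+(-1)·2+(-1)·2 = 0
⇒ T Θ

{"T": 1, "Θ": 1, "M": 0, "L": 0}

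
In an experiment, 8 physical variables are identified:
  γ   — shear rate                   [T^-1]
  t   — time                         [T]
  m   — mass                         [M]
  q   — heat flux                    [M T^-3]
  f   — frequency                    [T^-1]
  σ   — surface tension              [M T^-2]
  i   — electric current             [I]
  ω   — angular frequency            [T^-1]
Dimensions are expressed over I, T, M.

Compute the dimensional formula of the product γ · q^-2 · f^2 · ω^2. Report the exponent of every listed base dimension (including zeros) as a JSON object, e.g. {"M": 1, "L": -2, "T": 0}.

Exponent matrix [I,T,M] × [γ,t,m,q,f,σ,i,ω]:
  I: [ 0  0  0  0  0  0  1  0]
  T: [-1  1  0 -3 -1 -2  0 -1]
  M: [ 0  0  1  1  0  1  0  0]
  [I]: (1)·0+(-2)·0+(2)·0+(2)·0 = 0
  [T]: (1)·-1+(-2)·-3+(2)·-1+(2)·-1 = 1
  [M]: (1)·0+(-2)·1+(2)·0+(2)·0 = -2
⇒ T M^-2

{"I": 0, "T": 1, "M": -2}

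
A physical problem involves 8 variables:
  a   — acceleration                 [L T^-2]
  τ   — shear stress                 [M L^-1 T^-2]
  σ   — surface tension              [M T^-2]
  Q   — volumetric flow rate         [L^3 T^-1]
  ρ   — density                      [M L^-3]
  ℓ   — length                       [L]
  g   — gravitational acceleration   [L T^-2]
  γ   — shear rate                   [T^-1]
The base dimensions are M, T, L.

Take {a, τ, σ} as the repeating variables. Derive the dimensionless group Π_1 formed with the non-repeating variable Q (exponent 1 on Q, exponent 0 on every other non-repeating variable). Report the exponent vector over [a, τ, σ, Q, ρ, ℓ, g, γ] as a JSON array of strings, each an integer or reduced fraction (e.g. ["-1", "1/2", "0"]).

["-1/2", "5/2", "-5/2", "1", "0", "0", "0", "0"]

Write exponents as rows M,T,L / cols a,τ,σ,Q,ρ,ℓ,g,γ:
  M: [ 0  1  1  0  1  0  0  0]
  T: [-2 -2 -2 -1  0  0 -2 -1]
  L: [ 1 -1  0  3 -3  1  1  0]
RREF → pivots at {a,τ,σ} ⇒ r = 3
Pivot set = {a,τ,σ}, free = {Q,ρ,ℓ,g,γ}
RREF:
  r0: [   1    0    0  1/2   -1    0    1  1/2]
  r1: [   0    1    0 -5/2    2   -1    0  1/2]
  r2: [   0    0    1  5/2   -1    1    0 -1/2]
Fix exponent of Q at 1, ρ at 0, ℓ at 0, g at 0, γ at 0; solve each RREF row for its pivot's exponent:
  r0: exp(a) + (1/2)·1 = 0 ⇒ exp(a) = -1/2
  r1: exp(τ) + (-5/2)·1 = 0 ⇒ exp(τ) = 5/2
  r2: exp(σ) + (5/2)·1 = 0 ⇒ exp(σ) = -5/2
Π_1 = a^(-1/2) · τ^(5/2) · σ^(-5/2) · Q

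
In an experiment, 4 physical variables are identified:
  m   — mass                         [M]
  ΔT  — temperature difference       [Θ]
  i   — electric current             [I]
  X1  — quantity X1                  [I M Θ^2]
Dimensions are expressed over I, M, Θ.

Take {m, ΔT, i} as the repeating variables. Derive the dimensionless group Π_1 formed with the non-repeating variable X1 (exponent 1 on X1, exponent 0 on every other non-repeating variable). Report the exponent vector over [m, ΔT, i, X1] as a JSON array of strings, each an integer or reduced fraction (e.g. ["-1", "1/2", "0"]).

["-1", "-2", "-1", "1"]

Write exponents as rows I,M,Θ / cols m,ΔT,i,X1:
  I: [ 0  0  1  1]
  M: [ 1  0  0  1]
  Θ: [ 0  1  0  2]
Echelon form has 3 nonzero rows (pivots: m,ΔT,i)
Pivot set = {m,ΔT,i}, free = {X1}
RREF:
  r0: [   1    0    0    1]
  r1: [   0    1    0    2]
  r2: [   0    0    1    1]
Fix exponent of X1 at 1; solve each RREF row for its pivot's exponent:
  r0: exp(m) + (1)·1 = 0 ⇒ exp(m) = -1
  r1: exp(ΔT) + (2)·1 = 0 ⇒ exp(ΔT) = -2
  r2: exp(i) + (1)·1 = 0 ⇒ exp(i) = -1
Π_1 = m^-1 · ΔT^-2 · i^-1 · X1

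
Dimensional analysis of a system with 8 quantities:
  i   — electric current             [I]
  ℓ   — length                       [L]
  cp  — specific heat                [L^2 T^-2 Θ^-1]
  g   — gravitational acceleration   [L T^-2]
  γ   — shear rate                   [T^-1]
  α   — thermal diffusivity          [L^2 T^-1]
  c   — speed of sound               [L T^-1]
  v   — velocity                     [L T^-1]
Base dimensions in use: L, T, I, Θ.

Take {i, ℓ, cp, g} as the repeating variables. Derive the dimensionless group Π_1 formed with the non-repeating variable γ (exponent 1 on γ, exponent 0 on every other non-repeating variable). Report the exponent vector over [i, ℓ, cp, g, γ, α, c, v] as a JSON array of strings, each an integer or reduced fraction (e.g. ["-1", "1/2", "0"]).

Exponent matrix [L,T,I,Θ] × [i,ℓ,cp,g,γ,α,c,v]:
  L: [ 0  1  2  1  0  2  1  1]
  T: [ 0  0 -2 -2 -1 -1 -1 -1]
  I: [ 1  0  0  0  0  0  0  0]
  Θ: [ 0  0 -1  0  0  0  0  0]
Echelon form has 4 nonzero rows (pivots: i,ℓ,cp,g)
Pivot set = {i,ℓ,cp,g}, free = {γ,α,c,v}
RREF:
  r0: [   1    0    0    0    0    0    0    0]
  r1: [   0    1    0    0 -1/2  3/2  1/2  1/2]
  r2: [   0    0    1    0    0    0    0    0]
  r3: [   0    0    0    1  1/2  1/2  1/2  1/2]
Fix exponent of γ at 1, α at 0, c at 0, v at 0; solve each RREF row for its pivot's exponent:
  r0: exp(i) + (0)·1 = 0 ⇒ exp(i) = 0
  r1: exp(ℓ) + (-1/2)·1 = 0 ⇒ exp(ℓ) = 1/2
  r2: exp(cp) + (0)·1 = 0 ⇒ exp(cp) = 0
  r3: exp(g) + (1/2)·1 = 0 ⇒ exp(g) = -1/2
Π_1 = ℓ^(1/2) · g^(-1/2) · γ

["0", "1/2", "0", "-1/2", "1", "0", "0", "0"]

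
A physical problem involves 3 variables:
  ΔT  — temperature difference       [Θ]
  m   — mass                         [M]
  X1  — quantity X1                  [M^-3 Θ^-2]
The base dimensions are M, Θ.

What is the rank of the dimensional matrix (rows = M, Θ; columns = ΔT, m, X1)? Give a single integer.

2

Exponent matrix [M,Θ] × [ΔT,m,X1]:
  M: [ 0  1 -3]
  Θ: [ 1  0 -2]
Row reduction gives pivot columns ΔT,m; rank = 2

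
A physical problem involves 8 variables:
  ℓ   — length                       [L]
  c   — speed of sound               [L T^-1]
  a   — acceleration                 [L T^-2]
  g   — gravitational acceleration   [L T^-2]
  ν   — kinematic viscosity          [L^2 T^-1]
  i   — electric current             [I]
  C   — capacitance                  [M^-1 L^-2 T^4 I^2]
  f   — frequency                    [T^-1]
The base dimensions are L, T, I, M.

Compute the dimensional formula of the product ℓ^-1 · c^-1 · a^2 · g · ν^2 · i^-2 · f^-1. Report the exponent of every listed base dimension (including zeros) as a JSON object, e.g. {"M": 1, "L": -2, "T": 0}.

Write exponents as rows L,T,I,M / cols ℓ,c,a,g,ν,i,C,f:
  L: [ 1  1  1  1  2  0 -2  0]
  T: [ 0 -1 -2 -2 -1  0  4 -1]
  I: [ 0  0  0  0  0  1  2  0]
  M: [ 0  0  0  0  0  0 -1  0]
  [L]: (-1)·1+(-1)·1+(2)·1+(1)·1+(2)·2+(-2)·0+(-1)·0 = 5
  [T]: (-1)·0+(-1)·-1+(2)·-2+(1)·-2+(2)·-1+(-2)·0+(-1)·-1 = -6
  [I]: (-1)·0+(-1)·0+(2)·0+(1)·0+(2)·0+(-2)·1+(-1)·0 = -2
  [M]: (-1)·0+(-1)·0+(2)·0+(1)·0+(2)·0+(-2)·0+(-1)·0 = 0
⇒ L^5 T^-6 I^-2

{"L": 5, "T": -6, "I": -2, "M": 0}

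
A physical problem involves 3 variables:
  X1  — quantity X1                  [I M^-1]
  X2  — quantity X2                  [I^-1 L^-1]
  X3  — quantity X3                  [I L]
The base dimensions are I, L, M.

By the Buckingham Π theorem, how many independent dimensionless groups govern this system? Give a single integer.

Dimensional matrix (I×L×M by X1×X2×X3):
  I: [ 1 -1  1]
  L: [ 0 -1  1]
  M: [-1  0  0]
Row reduction gives pivot columns X1,X2; rank = 2
3 vars − rank 2 = 1 Π group

1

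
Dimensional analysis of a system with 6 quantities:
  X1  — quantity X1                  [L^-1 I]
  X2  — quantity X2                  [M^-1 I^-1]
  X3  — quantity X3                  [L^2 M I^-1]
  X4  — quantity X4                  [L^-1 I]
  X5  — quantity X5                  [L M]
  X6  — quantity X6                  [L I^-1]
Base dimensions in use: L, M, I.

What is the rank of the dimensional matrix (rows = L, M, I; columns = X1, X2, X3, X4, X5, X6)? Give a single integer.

Exponent matrix [L,M,I] × [X1,X2,X3,X4,X5,X6]:
  L: [-1  0  2 -1  1  1]
  M: [ 0 -1  1  0  1  0]
  I: [ 1 -1 -1  1  0 -1]
Echelon form has 2 nonzero rows (pivots: X1,X2)

2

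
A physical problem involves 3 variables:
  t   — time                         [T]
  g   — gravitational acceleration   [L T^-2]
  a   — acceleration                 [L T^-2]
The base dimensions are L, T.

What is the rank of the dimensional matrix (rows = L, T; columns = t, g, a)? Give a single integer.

Dimensional matrix (L×T by t×g×a):
  L: [ 0  1  1]
  T: [ 1 -2 -2]
Row reduction gives pivot columns t,g; rank = 2

2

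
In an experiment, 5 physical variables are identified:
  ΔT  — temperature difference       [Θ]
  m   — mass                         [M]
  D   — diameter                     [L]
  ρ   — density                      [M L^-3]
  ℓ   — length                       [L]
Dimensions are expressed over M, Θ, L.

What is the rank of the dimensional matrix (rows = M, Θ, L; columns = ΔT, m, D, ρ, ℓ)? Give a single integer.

3

Dimensional matrix (M×Θ×L by ΔT×m×D×ρ×ℓ):
  M: [ 0  1  0  1  0]
  Θ: [ 1  0  0  0  0]
  L: [ 0  0  1 -3  1]
Echelon form has 3 nonzero rows (pivots: ΔT,m,D)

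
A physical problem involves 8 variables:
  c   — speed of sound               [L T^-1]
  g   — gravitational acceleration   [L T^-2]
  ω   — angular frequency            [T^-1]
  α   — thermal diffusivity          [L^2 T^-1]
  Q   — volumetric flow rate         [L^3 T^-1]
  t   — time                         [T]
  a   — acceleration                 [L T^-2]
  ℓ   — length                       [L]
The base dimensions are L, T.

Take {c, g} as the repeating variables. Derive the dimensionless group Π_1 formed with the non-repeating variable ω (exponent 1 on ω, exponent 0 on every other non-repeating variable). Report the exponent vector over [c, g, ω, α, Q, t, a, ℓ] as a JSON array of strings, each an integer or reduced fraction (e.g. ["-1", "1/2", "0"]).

Exponent matrix [L,T] × [c,g,ω,α,Q,t,a,ℓ]:
  L: [ 1  1  0  2  3  0  1  1]
  T: [-1 -2 -1 -1 -1  1 -2  0]
Echelon form has 2 nonzero rows (pivots: c,g)
Pivot set = {c,g}, free = {ω,α,Q,t,a,ℓ}
RREF:
  r0: [   1    0   -1    3    5    1    0    2]
  r1: [   0    1    1   -1   -2   -1    1   -1]
Fix exponent of ω at 1, α at 0, Q at 0, t at 0, a at 0, ℓ at 0; solve each RREF row for its pivot's exponent:
  r0: exp(c) + (-1)·1 = 0 ⇒ exp(c) = 1
  r1: exp(g) + (1)·1 = 0 ⇒ exp(g) = -1
Π_1 = c · g^-1 · ω

["1", "-1", "1", "0", "0", "0", "0", "0"]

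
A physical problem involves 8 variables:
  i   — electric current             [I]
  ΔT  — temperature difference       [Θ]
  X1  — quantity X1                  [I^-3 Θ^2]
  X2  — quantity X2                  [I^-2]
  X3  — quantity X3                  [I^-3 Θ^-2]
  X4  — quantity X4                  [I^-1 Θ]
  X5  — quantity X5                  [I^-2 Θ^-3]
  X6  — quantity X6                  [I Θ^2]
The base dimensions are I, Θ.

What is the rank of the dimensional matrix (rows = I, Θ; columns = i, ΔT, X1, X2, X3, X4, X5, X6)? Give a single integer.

2

Write exponents as rows I,Θ / cols i,ΔT,X1,X2,X3,X4,X5,X6:
  I: [ 1  0 -3 -2 -3 -1 -2  1]
  Θ: [ 0  1  2  0 -2  1 -3  2]
Echelon form has 2 nonzero rows (pivots: i,ΔT)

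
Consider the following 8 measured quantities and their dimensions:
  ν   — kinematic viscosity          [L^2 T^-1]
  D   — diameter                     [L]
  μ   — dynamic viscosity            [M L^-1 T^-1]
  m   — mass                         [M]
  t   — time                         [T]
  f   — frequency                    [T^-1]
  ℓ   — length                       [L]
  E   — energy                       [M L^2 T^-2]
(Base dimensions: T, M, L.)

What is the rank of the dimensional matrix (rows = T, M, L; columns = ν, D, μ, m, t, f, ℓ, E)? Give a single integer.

Exponent matrix [T,M,L] × [ν,D,μ,m,t,f,ℓ,E]:
  T: [-1  0 -1  0  1 -1  0 -2]
  M: [ 0  0  1  1  0  0  0  1]
  L: [ 2  1 -1  0  0  0  1  2]
Echelon form has 3 nonzero rows (pivots: ν,D,μ)

3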